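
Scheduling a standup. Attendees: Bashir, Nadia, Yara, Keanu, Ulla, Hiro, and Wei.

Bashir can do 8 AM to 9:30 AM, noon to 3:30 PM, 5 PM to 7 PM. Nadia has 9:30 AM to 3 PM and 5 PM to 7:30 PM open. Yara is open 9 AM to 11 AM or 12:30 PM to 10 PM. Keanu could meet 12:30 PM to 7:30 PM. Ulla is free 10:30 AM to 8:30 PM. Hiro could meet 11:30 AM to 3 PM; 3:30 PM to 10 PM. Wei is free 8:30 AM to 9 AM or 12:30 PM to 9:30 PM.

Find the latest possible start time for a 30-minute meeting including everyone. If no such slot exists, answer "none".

18:30

Bashir ∩ Nadia: 12:00-15:00, 17:00-19:00.
Bashir ∩ Nadia ∩ Yara: 12:30-15:00, 17:00-19:00.
Bashir ∩ Nadia ∩ Yara ∩ Keanu: 12:30-15:00, 17:00-19:00.
Bashir ∩ Nadia ∩ Yara ∩ Keanu ∩ Ulla: 12:30-15:00, 17:00-19:00.
Bashir ∩ Nadia ∩ Yara ∩ Keanu ∩ Ulla ∩ Hiro: 12:30-15:00, 17:00-19:00.
Bashir ∩ Nadia ∩ Yara ∩ Keanu ∩ Ulla ∩ Hiro ∩ Wei: 12:30-15:00, 17:00-19:00.
So the common availability across everyone is 12:30-15:00, 17:00-19:00.
The last common window of at least 30 minutes is 17:00-19:00; a 30-minute meeting can start as late as 18:30 and still end by 19:00.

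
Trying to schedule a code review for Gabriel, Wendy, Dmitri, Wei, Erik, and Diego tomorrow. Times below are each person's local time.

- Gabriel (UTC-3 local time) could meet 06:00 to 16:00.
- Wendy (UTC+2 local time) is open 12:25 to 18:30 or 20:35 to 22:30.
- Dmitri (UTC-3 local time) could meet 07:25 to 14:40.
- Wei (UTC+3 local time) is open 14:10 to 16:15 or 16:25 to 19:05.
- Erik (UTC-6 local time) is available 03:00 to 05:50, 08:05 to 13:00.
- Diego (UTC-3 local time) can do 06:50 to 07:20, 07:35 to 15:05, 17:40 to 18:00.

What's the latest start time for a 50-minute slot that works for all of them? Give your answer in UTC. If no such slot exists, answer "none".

Gabriel in UTC: 09:00-19:00 (add 3h to convert from UTC-3).
Wendy in UTC: 10:25-16:30, 18:35-20:30 (subtract 2h to convert from UTC+2).
Dmitri in UTC: 10:25-17:40 (add 3h to convert from UTC-3).
Wei in UTC: 11:10-13:15, 13:25-16:05 (subtract 3h to convert from UTC+3).
Erik in UTC: 09:00-11:50, 14:05-19:00 (add 6h to convert from UTC-6).
Diego in UTC: 09:50-10:20, 10:35-18:05, 20:40-21:00 (add 3h to convert from UTC-3).
Gabriel ∩ Wendy: 10:25-16:30, 18:35-19:00.
Gabriel ∩ Wendy ∩ Dmitri: 10:25-16:30.
Gabriel ∩ Wendy ∩ Dmitri ∩ Wei: 11:10-13:15, 13:25-16:05.
Gabriel ∩ Wendy ∩ Dmitri ∩ Wei ∩ Erik: 11:10-11:50, 14:05-16:05.
Gabriel ∩ Wendy ∩ Dmitri ∩ Wei ∩ Erik ∩ Diego: 11:10-11:50, 14:05-16:05.
The last common window of at least 50 minutes is 14:05-16:05; a 50-minute meeting can start as late as 15:15 and still end by 16:05.

15:15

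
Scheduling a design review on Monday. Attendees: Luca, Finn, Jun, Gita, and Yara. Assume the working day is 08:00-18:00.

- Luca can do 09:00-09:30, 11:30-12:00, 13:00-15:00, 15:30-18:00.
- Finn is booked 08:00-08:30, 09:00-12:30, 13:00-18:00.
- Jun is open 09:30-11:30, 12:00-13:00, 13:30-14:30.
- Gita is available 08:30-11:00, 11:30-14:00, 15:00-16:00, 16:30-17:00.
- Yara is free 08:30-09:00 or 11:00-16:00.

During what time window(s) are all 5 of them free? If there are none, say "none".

Luca free: 09:00-09:30, 11:30-12:00, 13:00-15:00, 15:30-18:00.
Finn free: 08:30-09:00, 12:30-13:00 (invert busy blocks within the working day).
Jun free: 09:30-11:30, 12:00-13:00, 13:30-14:30.
Gita free: 08:30-11:00, 11:30-14:00, 15:00-16:00, 16:30-17:00.
Yara free: 08:30-09:00, 11:00-16:00.
Luca ∩ Finn: ∅.
Luca ∩ Finn ∩ Jun: ∅.
Luca ∩ Finn ∩ Jun ∩ Gita: ∅.
Luca ∩ Finn ∩ Jun ∩ Gita ∩ Yara: ∅.
There is no time when everyone is free.

none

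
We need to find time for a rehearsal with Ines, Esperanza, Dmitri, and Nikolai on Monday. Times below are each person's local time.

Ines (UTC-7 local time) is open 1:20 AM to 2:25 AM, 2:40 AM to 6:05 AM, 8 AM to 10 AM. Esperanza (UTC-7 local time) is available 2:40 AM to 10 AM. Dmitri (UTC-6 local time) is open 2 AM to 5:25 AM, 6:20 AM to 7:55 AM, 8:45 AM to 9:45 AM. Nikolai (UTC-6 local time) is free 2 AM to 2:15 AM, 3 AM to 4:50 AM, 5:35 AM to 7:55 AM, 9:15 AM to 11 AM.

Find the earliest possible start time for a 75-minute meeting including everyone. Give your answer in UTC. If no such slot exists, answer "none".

Ines in UTC: 08:20-09:25, 09:40-13:05, 15:00-17:00 (add 7h to convert from UTC-7).
Esperanza in UTC: 09:40-17:00 (add 7h to convert from UTC-7).
Dmitri in UTC: 08:00-11:25, 12:20-13:55, 14:45-15:45 (add 6h to convert from UTC-6).
Nikolai in UTC: 08:00-08:15, 09:00-10:50, 11:35-13:55, 15:15-17:00 (add 6h to convert from UTC-6).
Ines ∩ Esperanza: 09:40-13:05, 15:00-17:00.
Ines ∩ Esperanza ∩ Dmitri: 09:40-11:25, 12:20-13:05, 15:00-15:45.
Ines ∩ Esperanza ∩ Dmitri ∩ Nikolai: 09:40-10:50, 12:20-13:05, 15:15-15:45.
So the common availability across everyone is 09:40-10:50, 12:20-13:05, 15:15-15:45.
No common window is at least 75 minutes long.

none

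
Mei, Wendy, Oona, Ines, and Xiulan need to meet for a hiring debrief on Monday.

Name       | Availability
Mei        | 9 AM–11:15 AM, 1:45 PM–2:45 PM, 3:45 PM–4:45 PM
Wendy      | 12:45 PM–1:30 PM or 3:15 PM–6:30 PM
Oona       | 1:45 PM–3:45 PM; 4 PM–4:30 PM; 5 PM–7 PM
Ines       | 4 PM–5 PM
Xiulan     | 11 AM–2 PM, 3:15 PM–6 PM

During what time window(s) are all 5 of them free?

16:00-16:30

Mei ∩ Wendy: 15:45-16:45.
Mei ∩ Wendy ∩ Oona: 16:00-16:30.
Mei ∩ Wendy ∩ Oona ∩ Ines: 16:00-16:30.
Mei ∩ Wendy ∩ Oona ∩ Ines ∩ Xiulan: 16:00-16:30.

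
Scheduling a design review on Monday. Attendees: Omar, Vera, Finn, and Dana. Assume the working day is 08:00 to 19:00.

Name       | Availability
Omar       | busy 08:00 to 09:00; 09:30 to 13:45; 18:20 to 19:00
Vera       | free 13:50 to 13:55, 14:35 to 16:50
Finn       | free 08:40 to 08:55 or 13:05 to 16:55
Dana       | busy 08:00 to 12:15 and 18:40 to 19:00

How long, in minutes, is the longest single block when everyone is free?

135

Omar free: 09:00-09:30, 13:45-18:20 (invert busy blocks within the working day).
Vera free: 13:50-13:55, 14:35-16:50.
Finn free: 08:40-08:55, 13:05-16:55.
Dana free: 12:15-18:40 (invert busy blocks within the working day).
Omar ∩ Vera: 13:50-13:55, 14:35-16:50.
Omar ∩ Vera ∩ Finn: 13:50-13:55, 14:35-16:50.
Omar ∩ Vera ∩ Finn ∩ Dana: 13:50-13:55, 14:35-16:50.
So the common availability across everyone is 13:50-13:55, 14:35-16:50.
The longest is 14:35-16:50 at 135 minutes.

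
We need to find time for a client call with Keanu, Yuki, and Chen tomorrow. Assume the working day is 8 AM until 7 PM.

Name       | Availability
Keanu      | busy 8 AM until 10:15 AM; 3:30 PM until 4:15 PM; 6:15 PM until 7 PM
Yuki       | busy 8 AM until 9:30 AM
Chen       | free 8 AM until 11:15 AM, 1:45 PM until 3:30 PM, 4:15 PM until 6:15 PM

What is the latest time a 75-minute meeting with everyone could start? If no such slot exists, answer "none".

Keanu free: 10:15-15:30, 16:15-18:15 (invert busy blocks within the working day).
Yuki free: 09:30-19:00 (invert busy blocks within the working day).
Chen free: 08:00-11:15, 13:45-15:30, 16:15-18:15.
Keanu ∩ Yuki: 10:15-15:30, 16:15-18:15.
Keanu ∩ Yuki ∩ Chen: 10:15-11:15, 13:45-15:30, 16:15-18:15.
Those are the intersection windows.
The last common window of at least 75 minutes is 16:15-18:15; a 75-minute meeting can start as late as 17:00 and still end by 18:15.

17:00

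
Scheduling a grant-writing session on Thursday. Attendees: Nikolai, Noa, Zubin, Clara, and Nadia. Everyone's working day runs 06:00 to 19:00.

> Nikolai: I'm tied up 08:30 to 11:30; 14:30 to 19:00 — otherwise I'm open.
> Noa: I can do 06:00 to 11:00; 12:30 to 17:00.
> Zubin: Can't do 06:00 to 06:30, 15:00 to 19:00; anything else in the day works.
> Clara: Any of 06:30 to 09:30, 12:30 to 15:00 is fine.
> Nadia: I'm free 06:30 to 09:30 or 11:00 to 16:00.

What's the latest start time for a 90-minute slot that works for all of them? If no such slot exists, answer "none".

Nikolai free: 06:00-08:30, 11:30-14:30 (invert busy blocks within the working day).
Noa free: 06:00-11:00, 12:30-17:00.
Zubin free: 06:30-15:00 (invert busy blocks within the working day).
Clara free: 06:30-09:30, 12:30-15:00.
Nadia free: 06:30-09:30, 11:00-16:00.
Nikolai ∩ Noa: 06:00-08:30, 12:30-14:30.
Nikolai ∩ Noa ∩ Zubin: 06:30-08:30, 12:30-14:30.
Nikolai ∩ Noa ∩ Zubin ∩ Clara: 06:30-08:30, 12:30-14:30.
Nikolai ∩ Noa ∩ Zubin ∩ Clara ∩ Nadia: 06:30-08:30, 12:30-14:30.
The last common window of at least 90 minutes is 12:30-14:30; a 90-minute meeting can start as late as 13:00 and still end by 14:30.

13:00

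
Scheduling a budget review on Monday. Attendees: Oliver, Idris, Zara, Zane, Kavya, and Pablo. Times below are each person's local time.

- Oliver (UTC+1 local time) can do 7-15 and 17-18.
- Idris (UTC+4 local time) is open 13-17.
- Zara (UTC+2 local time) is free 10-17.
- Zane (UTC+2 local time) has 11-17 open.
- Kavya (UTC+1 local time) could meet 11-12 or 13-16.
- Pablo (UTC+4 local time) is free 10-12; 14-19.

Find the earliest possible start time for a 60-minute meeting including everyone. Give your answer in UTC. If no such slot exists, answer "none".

10:00

Oliver in UTC: 06:00-14:00, 16:00-17:00 (subtract 1h to convert from UTC+1).
Idris in UTC: 09:00-13:00 (subtract 4h to convert from UTC+4).
Zara in UTC: 08:00-15:00 (subtract 2h to convert from UTC+2).
Zane in UTC: 09:00-15:00 (subtract 2h to convert from UTC+2).
Kavya in UTC: 10:00-11:00, 12:00-15:00 (subtract 1h to convert from UTC+1).
Pablo in UTC: 06:00-08:00, 10:00-15:00 (subtract 4h to convert from UTC+4).
Oliver ∩ Idris: 09:00-13:00.
Oliver ∩ Idris ∩ Zara: 09:00-13:00.
Oliver ∩ Idris ∩ Zara ∩ Zane: 09:00-13:00.
Oliver ∩ Idris ∩ Zara ∩ Zane ∩ Kavya: 10:00-11:00, 12:00-13:00.
Oliver ∩ Idris ∩ Zara ∩ Zane ∩ Kavya ∩ Pablo: 10:00-11:00, 12:00-13:00.
Those are the intersection windows.
The first common window of at least 60 minutes is 10:00-11:00, so the earliest start is 10:00.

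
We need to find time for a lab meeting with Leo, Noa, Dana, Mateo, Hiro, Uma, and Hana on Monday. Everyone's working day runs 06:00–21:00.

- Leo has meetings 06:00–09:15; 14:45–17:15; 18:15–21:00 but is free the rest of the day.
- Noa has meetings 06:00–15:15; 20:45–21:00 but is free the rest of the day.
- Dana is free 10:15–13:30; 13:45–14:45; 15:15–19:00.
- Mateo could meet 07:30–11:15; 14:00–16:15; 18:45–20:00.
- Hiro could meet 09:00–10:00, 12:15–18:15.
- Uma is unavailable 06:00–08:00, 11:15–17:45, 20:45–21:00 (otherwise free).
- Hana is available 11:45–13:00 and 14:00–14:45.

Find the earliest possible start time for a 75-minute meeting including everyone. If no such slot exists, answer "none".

Leo free: 09:15-14:45, 17:15-18:15 (invert busy blocks within the working day).
Noa free: 15:15-20:45 (invert busy blocks within the working day).
Dana free: 10:15-13:30, 13:45-14:45, 15:15-19:00.
Mateo free: 07:30-11:15, 14:00-16:15, 18:45-20:00.
Hiro free: 09:00-10:00, 12:15-18:15.
Uma free: 08:00-11:15, 17:45-20:45 (invert busy blocks within the working day).
Hana free: 11:45-13:00, 14:00-14:45.
Leo ∩ Noa: 17:15-18:15.
Leo ∩ Noa ∩ Dana: 17:15-18:15.
Leo ∩ Noa ∩ Dana ∩ Mateo: ∅.
Leo ∩ Noa ∩ Dana ∩ Mateo ∩ Hiro: ∅.
Leo ∩ Noa ∩ Dana ∩ Mateo ∩ Hiro ∩ Uma: ∅.
Leo ∩ Noa ∩ Dana ∩ Mateo ∩ Hiro ∩ Uma ∩ Hana: ∅.
There is no time when everyone is free.
No common window is at least 75 minutes long.

none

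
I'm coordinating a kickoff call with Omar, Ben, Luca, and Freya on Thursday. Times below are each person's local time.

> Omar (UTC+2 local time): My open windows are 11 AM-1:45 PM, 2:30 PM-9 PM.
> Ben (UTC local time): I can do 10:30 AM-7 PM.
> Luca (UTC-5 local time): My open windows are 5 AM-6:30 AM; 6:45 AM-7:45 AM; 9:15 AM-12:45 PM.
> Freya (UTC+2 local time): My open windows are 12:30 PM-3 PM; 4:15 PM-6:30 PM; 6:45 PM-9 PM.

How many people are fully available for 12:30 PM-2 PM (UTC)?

2

Omar in UTC: 09:00-11:45, 12:30-19:00 (subtract 2h to convert from UTC+2).
Ben in UTC: 10:30-19:00.
Luca in UTC: 10:00-11:30, 11:45-12:45, 14:15-17:45 (add 5h to convert from UTC-5).
Freya in UTC: 10:30-13:00, 14:15-16:30, 16:45-19:00 (subtract 2h to convert from UTC+2).
Omar and Ben can make the full 12:30-14:00 slot — that's 2.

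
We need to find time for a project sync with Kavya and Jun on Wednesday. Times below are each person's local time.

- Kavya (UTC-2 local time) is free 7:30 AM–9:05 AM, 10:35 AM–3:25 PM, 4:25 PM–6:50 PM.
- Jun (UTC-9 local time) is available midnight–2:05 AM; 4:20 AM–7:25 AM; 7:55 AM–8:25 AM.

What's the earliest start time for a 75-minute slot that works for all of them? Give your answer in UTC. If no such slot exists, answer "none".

Kavya in UTC: 09:30-11:05, 12:35-17:25, 18:25-20:50 (add 2h to convert from UTC-2).
Jun in UTC: 09:00-11:05, 13:20-16:25, 16:55-17:25 (add 9h to convert from UTC-9).
Kavya ∩ Jun: 09:30-11:05, 13:20-16:25, 16:55-17:25.
The first common window of at least 75 minutes is 09:30-11:05, so the earliest start is 09:30.

09:30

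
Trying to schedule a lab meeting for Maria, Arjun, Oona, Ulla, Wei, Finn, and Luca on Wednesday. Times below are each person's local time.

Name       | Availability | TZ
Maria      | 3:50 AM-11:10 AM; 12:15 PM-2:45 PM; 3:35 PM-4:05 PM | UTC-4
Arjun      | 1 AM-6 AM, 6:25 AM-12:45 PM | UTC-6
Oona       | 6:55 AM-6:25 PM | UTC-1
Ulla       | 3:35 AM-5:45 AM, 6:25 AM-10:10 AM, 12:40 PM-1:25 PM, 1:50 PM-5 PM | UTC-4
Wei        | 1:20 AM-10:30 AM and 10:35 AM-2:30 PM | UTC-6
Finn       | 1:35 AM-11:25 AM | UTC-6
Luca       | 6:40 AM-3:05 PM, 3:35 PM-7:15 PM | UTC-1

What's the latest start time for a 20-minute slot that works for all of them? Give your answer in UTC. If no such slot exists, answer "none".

17:05

Maria in UTC: 07:50-15:10, 16:15-18:45, 19:35-20:05 (add 4h to convert from UTC-4).
Arjun in UTC: 07:00-12:00, 12:25-18:45 (add 6h to convert from UTC-6).
Oona in UTC: 07:55-19:25 (add 1h to convert from UTC-1).
Ulla in UTC: 07:35-09:45, 10:25-14:10, 16:40-17:25, 17:50-21:00 (add 4h to convert from UTC-4).
Wei in UTC: 07:20-16:30, 16:35-20:30 (add 6h to convert from UTC-6).
Finn in UTC: 07:35-17:25 (add 6h to convert from UTC-6).
Luca in UTC: 07:40-16:05, 16:35-20:15 (add 1h to convert from UTC-1).
Maria ∩ Arjun: 07:50-12:00, 12:25-15:10, 16:15-18:45.
Maria ∩ Arjun ∩ Oona: 07:55-12:00, 12:25-15:10, 16:15-18:45.
Maria ∩ Arjun ∩ Oona ∩ Ulla: 07:55-09:45, 10:25-12:00, 12:25-14:10, 16:40-17:25, 17:50-18:45.
Maria ∩ Arjun ∩ Oona ∩ Ulla ∩ Wei: 07:55-09:45, 10:25-12:00, 12:25-14:10, 16:40-17:25, 17:50-18:45.
Maria ∩ Arjun ∩ Oona ∩ Ulla ∩ Wei ∩ Finn: 07:55-09:45, 10:25-12:00, 12:25-14:10, 16:40-17:25.
Maria ∩ Arjun ∩ Oona ∩ Ulla ∩ Wei ∩ Finn ∩ Luca: 07:55-09:45, 10:25-12:00, 12:25-14:10, 16:40-17:25.
So the common availability across everyone is 07:55-09:45, 10:25-12:00, 12:25-14:10, 16:40-17:25.
The last common window of at least 20 minutes is 16:40-17:25; a 20-minute meeting can start as late as 17:05 and still end by 17:25.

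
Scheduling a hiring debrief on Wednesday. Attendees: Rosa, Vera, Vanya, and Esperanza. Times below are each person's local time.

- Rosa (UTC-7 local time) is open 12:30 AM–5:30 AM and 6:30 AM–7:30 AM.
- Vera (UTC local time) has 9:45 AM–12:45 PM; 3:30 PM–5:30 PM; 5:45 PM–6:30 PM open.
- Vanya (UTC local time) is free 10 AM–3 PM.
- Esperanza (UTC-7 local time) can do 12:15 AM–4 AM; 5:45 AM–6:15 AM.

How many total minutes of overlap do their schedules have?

Rosa in UTC: 07:30-12:30, 13:30-14:30 (add 7h to convert from UTC-7).
Vera in UTC: 09:45-12:45, 15:30-17:30, 17:45-18:30.
Vanya in UTC: 10:00-15:00.
Esperanza in UTC: 07:15-11:00, 12:45-13:15 (add 7h to convert from UTC-7).
Rosa ∩ Vera: 09:45-12:30.
Rosa ∩ Vera ∩ Vanya: 10:00-12:30.
Rosa ∩ Vera ∩ Vanya ∩ Esperanza: 10:00-11:00.
So the common availability across everyone is 10:00-11:00.
That's a single block of 60 minutes.

60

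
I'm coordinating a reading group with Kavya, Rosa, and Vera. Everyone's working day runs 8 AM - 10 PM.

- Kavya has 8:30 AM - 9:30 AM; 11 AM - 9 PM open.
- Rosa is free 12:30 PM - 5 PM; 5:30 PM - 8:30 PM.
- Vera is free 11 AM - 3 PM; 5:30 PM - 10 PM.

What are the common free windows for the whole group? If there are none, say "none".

12:30-15:00, 17:30-20:30

Kavya ∩ Rosa: 12:30-17:00, 17:30-20:30.
Kavya ∩ Rosa ∩ Vera: 12:30-15:00, 17:30-20:30.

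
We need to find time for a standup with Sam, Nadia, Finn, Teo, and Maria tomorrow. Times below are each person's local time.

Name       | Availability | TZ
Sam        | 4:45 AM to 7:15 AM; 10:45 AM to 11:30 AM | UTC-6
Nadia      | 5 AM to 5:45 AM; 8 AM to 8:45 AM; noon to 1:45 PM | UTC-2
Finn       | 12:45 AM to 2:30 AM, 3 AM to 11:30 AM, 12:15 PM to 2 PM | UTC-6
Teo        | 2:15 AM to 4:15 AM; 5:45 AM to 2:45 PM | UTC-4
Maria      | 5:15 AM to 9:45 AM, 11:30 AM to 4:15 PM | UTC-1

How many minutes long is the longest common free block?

0

Sam in UTC: 10:45-13:15, 16:45-17:30 (add 6h to convert from UTC-6).
Nadia in UTC: 07:00-07:45, 10:00-10:45, 14:00-15:45 (add 2h to convert from UTC-2).
Finn in UTC: 06:45-08:30, 09:00-17:30, 18:15-20:00 (add 6h to convert from UTC-6).
Teo in UTC: 06:15-08:15, 09:45-18:45 (add 4h to convert from UTC-4).
Maria in UTC: 06:15-10:45, 12:30-17:15 (add 1h to convert from UTC-1).
Sam ∩ Nadia: ∅.
Sam ∩ Nadia ∩ Finn: ∅.
Sam ∩ Nadia ∩ Finn ∩ Teo: ∅.
Sam ∩ Nadia ∩ Finn ∩ Teo ∩ Maria: ∅.
There is no time when everyone is free.
No common window exists, so the longest block is 0 minutes.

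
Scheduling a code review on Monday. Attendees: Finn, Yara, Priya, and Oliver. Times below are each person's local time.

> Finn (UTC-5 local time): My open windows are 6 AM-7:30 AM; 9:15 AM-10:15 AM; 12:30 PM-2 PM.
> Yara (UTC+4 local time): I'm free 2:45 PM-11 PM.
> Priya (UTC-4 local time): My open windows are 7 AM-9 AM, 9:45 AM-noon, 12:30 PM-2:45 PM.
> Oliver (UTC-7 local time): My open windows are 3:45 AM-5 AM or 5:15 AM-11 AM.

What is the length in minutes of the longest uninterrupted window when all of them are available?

Finn in UTC: 11:00-12:30, 14:15-15:15, 17:30-19:00 (add 5h to convert from UTC-5).
Yara in UTC: 10:45-19:00 (subtract 4h to convert from UTC+4).
Priya in UTC: 11:00-13:00, 13:45-16:00, 16:30-18:45 (add 4h to convert from UTC-4).
Oliver in UTC: 10:45-12:00, 12:15-18:00 (add 7h to convert from UTC-7).
Finn ∩ Yara: 11:00-12:30, 14:15-15:15, 17:30-19:00.
Finn ∩ Yara ∩ Priya: 11:00-12:30, 14:15-15:15, 17:30-18:45.
Finn ∩ Yara ∩ Priya ∩ Oliver: 11:00-12:00, 12:15-12:30, 14:15-15:15, 17:30-18:00.
The longest is 11:00-12:00 at 60 minutes.

60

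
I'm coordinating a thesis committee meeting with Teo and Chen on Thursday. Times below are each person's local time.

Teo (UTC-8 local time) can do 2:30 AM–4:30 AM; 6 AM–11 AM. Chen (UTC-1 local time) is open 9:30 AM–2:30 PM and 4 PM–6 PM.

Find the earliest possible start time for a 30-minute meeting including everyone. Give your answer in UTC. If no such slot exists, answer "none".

Teo in UTC: 10:30-12:30, 14:00-19:00 (add 8h to convert from UTC-8).
Chen in UTC: 10:30-15:30, 17:00-19:00 (add 1h to convert from UTC-1).
Teo ∩ Chen: 10:30-12:30, 14:00-15:30, 17:00-19:00.
So the common availability across everyone is 10:30-12:30, 14:00-15:30, 17:00-19:00.
The first common window of at least 30 minutes is 10:30-12:30, so the earliest start is 10:30.

10:30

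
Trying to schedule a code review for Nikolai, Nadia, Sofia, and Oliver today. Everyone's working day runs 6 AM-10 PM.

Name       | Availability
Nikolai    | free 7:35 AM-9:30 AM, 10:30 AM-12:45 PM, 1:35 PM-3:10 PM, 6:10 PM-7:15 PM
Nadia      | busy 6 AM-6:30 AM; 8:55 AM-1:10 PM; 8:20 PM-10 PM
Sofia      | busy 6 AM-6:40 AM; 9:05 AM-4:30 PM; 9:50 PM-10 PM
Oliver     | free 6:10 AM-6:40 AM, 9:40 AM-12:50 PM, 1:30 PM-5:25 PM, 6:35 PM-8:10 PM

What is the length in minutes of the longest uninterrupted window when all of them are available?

Nikolai free: 07:35-09:30, 10:30-12:45, 13:35-15:10, 18:10-19:15.
Nadia free: 06:30-08:55, 13:10-20:20 (invert busy blocks within the working day).
Sofia free: 06:40-09:05, 16:30-21:50 (invert busy blocks within the working day).
Oliver free: 06:10-06:40, 09:40-12:50, 13:30-17:25, 18:35-20:10.
Nikolai ∩ Nadia: 07:35-08:55, 13:35-15:10, 18:10-19:15.
Nikolai ∩ Nadia ∩ Sofia: 07:35-08:55, 18:10-19:15.
Nikolai ∩ Nadia ∩ Sofia ∩ Oliver: 18:35-19:15.
Those are the intersection windows.
The longest is 18:35-19:15 at 40 minutes.

40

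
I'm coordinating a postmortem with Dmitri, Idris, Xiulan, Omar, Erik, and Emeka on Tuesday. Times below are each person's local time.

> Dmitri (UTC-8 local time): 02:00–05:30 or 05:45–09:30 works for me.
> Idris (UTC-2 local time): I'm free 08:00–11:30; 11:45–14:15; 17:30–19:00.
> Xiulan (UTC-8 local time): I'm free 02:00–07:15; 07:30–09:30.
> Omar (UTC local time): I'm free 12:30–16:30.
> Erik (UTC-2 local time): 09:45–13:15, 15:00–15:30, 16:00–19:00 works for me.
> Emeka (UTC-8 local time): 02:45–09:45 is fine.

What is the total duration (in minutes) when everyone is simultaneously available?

150

Dmitri in UTC: 10:00-13:30, 13:45-17:30 (add 8h to convert from UTC-8).
Idris in UTC: 10:00-13:30, 13:45-16:15, 19:30-21:00 (add 2h to convert from UTC-2).
Xiulan in UTC: 10:00-15:15, 15:30-17:30 (add 8h to convert from UTC-8).
Omar in UTC: 12:30-16:30.
Erik in UTC: 11:45-15:15, 17:00-17:30, 18:00-21:00 (add 2h to convert from UTC-2).
Emeka in UTC: 10:45-17:45 (add 8h to convert from UTC-8).
Dmitri ∩ Idris: 10:00-13:30, 13:45-16:15.
Dmitri ∩ Idris ∩ Xiulan: 10:00-13:30, 13:45-15:15, 15:30-16:15.
Dmitri ∩ Idris ∩ Xiulan ∩ Omar: 12:30-13:30, 13:45-15:15, 15:30-16:15.
Dmitri ∩ Idris ∩ Xiulan ∩ Omar ∩ Erik: 12:30-13:30, 13:45-15:15.
Dmitri ∩ Idris ∩ Xiulan ∩ Omar ∩ Erik ∩ Emeka: 12:30-13:30, 13:45-15:15.
Summing the common windows: 60 + 90 = 150 minutes.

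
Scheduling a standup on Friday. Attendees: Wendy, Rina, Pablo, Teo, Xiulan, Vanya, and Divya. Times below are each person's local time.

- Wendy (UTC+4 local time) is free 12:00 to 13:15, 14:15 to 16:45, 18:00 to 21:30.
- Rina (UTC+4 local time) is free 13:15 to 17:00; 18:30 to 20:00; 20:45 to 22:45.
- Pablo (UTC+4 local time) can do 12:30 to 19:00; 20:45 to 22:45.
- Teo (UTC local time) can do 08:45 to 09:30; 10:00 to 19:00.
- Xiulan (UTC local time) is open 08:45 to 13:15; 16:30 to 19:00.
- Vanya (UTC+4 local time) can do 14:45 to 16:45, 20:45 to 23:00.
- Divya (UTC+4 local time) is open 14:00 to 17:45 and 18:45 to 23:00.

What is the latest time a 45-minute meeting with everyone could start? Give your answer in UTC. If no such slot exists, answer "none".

Wendy in UTC: 08:00-09:15, 10:15-12:45, 14:00-17:30 (subtract 4h to convert from UTC+4).
Rina in UTC: 09:15-13:00, 14:30-16:00, 16:45-18:45 (subtract 4h to convert from UTC+4).
Pablo in UTC: 08:30-15:00, 16:45-18:45 (subtract 4h to convert from UTC+4).
Teo in UTC: 08:45-09:30, 10:00-19:00.
Xiulan in UTC: 08:45-13:15, 16:30-19:00.
Vanya in UTC: 10:45-12:45, 16:45-19:00 (subtract 4h to convert from UTC+4).
Divya in UTC: 10:00-13:45, 14:45-19:00 (subtract 4h to convert from UTC+4).
Wendy ∩ Rina: 10:15-12:45, 14:30-16:00, 16:45-17:30.
Wendy ∩ Rina ∩ Pablo: 10:15-12:45, 14:30-15:00, 16:45-17:30.
Wendy ∩ Rina ∩ Pablo ∩ Teo: 10:15-12:45, 14:30-15:00, 16:45-17:30.
Wendy ∩ Rina ∩ Pablo ∩ Teo ∩ Xiulan: 10:15-12:45, 16:45-17:30.
Wendy ∩ Rina ∩ Pablo ∩ Teo ∩ Xiulan ∩ Vanya: 10:45-12:45, 16:45-17:30.
Wendy ∩ Rina ∩ Pablo ∩ Teo ∩ Xiulan ∩ Vanya ∩ Divya: 10:45-12:45, 16:45-17:30.
The last common window of at least 45 minutes is 16:45-17:30; a 45-minute meeting can start as late as 16:45 and still end by 17:30.

16:45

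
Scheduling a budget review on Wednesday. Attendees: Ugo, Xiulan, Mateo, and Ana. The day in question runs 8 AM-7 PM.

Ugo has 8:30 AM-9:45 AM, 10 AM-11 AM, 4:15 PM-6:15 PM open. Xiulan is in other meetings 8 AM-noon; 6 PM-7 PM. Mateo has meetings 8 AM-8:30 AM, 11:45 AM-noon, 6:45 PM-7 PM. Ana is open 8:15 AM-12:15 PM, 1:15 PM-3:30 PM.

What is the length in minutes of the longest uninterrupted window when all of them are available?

0

Ugo free: 08:30-09:45, 10:00-11:00, 16:15-18:15.
Xiulan free: 12:00-18:00 (invert busy blocks within the working day).
Mateo free: 08:30-11:45, 12:00-18:45 (invert busy blocks within the working day).
Ana free: 08:15-12:15, 13:15-15:30.
Ugo ∩ Xiulan: 16:15-18:00.
Ugo ∩ Xiulan ∩ Mateo: 16:15-18:00.
Ugo ∩ Xiulan ∩ Mateo ∩ Ana: ∅.
There is no time when everyone is free.
No common window exists, so the longest block is 0 minutes.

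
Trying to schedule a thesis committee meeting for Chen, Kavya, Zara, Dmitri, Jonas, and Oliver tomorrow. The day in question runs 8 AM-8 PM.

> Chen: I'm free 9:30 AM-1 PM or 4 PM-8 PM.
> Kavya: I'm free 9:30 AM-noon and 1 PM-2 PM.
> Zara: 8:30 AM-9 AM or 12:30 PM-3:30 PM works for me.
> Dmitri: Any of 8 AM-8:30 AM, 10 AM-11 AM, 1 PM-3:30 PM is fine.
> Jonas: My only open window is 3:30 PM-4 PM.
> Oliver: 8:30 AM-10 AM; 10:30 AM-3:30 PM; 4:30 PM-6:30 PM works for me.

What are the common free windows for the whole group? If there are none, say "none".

none

Chen ∩ Kavya: 09:30-12:00.
Chen ∩ Kavya ∩ Zara: ∅.
Chen ∩ Kavya ∩ Zara ∩ Dmitri: ∅.
Chen ∩ Kavya ∩ Zara ∩ Dmitri ∩ Jonas: ∅.
Chen ∩ Kavya ∩ Zara ∩ Dmitri ∩ Jonas ∩ Oliver: ∅.
There is no time when everyone is free.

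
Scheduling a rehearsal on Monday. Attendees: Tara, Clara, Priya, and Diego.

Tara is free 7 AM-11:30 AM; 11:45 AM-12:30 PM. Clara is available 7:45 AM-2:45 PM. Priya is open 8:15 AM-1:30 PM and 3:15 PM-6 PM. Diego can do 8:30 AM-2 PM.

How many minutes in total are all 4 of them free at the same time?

Tara ∩ Clara: 07:45-11:30, 11:45-12:30.
Tara ∩ Clara ∩ Priya: 08:15-11:30, 11:45-12:30.
Tara ∩ Clara ∩ Priya ∩ Diego: 08:30-11:30, 11:45-12:30.
Summing the common windows: 180 + 45 = 225 minutes.

225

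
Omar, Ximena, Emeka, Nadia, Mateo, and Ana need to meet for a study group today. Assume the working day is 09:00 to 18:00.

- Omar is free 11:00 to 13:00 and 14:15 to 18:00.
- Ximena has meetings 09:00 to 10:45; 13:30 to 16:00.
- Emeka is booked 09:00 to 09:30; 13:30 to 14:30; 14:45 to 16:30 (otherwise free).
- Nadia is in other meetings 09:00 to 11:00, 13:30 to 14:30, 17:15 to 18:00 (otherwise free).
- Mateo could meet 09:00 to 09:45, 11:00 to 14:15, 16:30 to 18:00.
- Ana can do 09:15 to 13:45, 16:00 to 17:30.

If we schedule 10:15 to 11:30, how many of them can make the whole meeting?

2

Omar free: 11:00-13:00, 14:15-18:00.
Ximena free: 10:45-13:30, 16:00-18:00 (invert busy blocks within the working day).
Emeka free: 09:30-13:30, 14:30-14:45, 16:30-18:00 (invert busy blocks within the working day).
Nadia free: 11:00-13:30, 14:30-17:15 (invert busy blocks within the working day).
Mateo free: 09:00-09:45, 11:00-14:15, 16:30-18:00.
Ana free: 09:15-13:45, 16:00-17:30.
Emeka and Ana can make the full 10:15-11:30 slot — that's 2.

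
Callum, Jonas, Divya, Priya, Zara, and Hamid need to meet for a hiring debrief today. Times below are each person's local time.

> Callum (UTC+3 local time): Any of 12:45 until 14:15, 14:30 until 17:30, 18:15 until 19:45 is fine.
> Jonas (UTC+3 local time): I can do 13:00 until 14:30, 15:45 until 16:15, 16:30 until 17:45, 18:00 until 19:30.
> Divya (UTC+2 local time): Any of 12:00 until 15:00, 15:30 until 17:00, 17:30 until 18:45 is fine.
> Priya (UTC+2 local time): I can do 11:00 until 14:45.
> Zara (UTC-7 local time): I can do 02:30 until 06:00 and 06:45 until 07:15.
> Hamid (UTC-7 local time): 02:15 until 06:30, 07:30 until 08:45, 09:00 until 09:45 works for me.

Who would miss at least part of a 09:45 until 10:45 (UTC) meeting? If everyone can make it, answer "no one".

Callum in UTC: 09:45-11:15, 11:30-14:30, 15:15-16:45 (subtract 3h to convert from UTC+3).
Jonas in UTC: 10:00-11:30, 12:45-13:15, 13:30-14:45, 15:00-16:30 (subtract 3h to convert from UTC+3).
Divya in UTC: 10:00-13:00, 13:30-15:00, 15:30-16:45 (subtract 2h to convert from UTC+2).
Priya in UTC: 09:00-12:45 (subtract 2h to convert from UTC+2).
Zara in UTC: 09:30-13:00, 13:45-14:15 (add 7h to convert from UTC-7).
Hamid in UTC: 09:15-13:30, 14:30-15:45, 16:00-16:45 (add 7h to convert from UTC-7).
Callum: free for 09:45-10:45. Jonas: not fully free for 09:45-10:45. Divya: not fully free for 09:45-10:45. Priya: free for 09:45-10:45. Zara: free for 09:45-10:45. Hamid: free for 09:45-10:45.

Divya, Jonas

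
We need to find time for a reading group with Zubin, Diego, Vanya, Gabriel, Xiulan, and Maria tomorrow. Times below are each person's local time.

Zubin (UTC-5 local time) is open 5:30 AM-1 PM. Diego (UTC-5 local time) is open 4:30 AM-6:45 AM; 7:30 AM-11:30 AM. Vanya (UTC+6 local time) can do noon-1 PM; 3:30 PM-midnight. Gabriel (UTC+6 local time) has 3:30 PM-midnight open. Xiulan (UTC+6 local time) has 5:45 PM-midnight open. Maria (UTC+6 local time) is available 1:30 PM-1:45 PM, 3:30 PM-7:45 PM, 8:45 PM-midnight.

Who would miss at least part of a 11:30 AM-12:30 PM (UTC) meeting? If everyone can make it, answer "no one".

Diego, Xiulan

Zubin in UTC: 10:30-18:00 (add 5h to convert from UTC-5).
Diego in UTC: 09:30-11:45, 12:30-16:30 (add 5h to convert from UTC-5).
Vanya in UTC: 06:00-07:00, 09:30-18:00 (subtract 6h to convert from UTC+6).
Gabriel in UTC: 09:30-18:00 (subtract 6h to convert from UTC+6).
Xiulan in UTC: 11:45-18:00 (subtract 6h to convert from UTC+6).
Maria in UTC: 07:30-07:45, 09:30-13:45, 14:45-18:00 (subtract 6h to convert from UTC+6).
Zubin: free for 11:30-12:30. Diego: not fully free for 11:30-12:30. Vanya: free for 11:30-12:30. Gabriel: free for 11:30-12:30. Xiulan: not fully free for 11:30-12:30. Maria: free for 11:30-12:30.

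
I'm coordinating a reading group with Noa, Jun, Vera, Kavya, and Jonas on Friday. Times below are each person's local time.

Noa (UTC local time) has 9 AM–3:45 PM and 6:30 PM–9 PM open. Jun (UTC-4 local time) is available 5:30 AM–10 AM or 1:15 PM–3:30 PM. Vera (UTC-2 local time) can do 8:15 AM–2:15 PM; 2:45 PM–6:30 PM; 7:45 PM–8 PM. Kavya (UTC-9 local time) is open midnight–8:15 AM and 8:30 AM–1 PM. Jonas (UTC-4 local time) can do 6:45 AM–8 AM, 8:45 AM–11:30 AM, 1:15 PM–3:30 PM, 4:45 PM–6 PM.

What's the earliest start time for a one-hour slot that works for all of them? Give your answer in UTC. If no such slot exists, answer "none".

10:45

Noa in UTC: 09:00-15:45, 18:30-21:00.
Jun in UTC: 09:30-14:00, 17:15-19:30 (add 4h to convert from UTC-4).
Vera in UTC: 10:15-16:15, 16:45-20:30, 21:45-22:00 (add 2h to convert from UTC-2).
Kavya in UTC: 09:00-17:15, 17:30-22:00 (add 9h to convert from UTC-9).
Jonas in UTC: 10:45-12:00, 12:45-15:30, 17:15-19:30, 20:45-22:00 (add 4h to convert from UTC-4).
Noa ∩ Jun: 09:30-14:00, 18:30-19:30.
Noa ∩ Jun ∩ Vera: 10:15-14:00, 18:30-19:30.
Noa ∩ Jun ∩ Vera ∩ Kavya: 10:15-14:00, 18:30-19:30.
Noa ∩ Jun ∩ Vera ∩ Kavya ∩ Jonas: 10:45-12:00, 12:45-14:00, 18:30-19:30.
Those are the intersection windows.
The first common window of at least 60 minutes is 10:45-12:00, so the earliest start is 10:45.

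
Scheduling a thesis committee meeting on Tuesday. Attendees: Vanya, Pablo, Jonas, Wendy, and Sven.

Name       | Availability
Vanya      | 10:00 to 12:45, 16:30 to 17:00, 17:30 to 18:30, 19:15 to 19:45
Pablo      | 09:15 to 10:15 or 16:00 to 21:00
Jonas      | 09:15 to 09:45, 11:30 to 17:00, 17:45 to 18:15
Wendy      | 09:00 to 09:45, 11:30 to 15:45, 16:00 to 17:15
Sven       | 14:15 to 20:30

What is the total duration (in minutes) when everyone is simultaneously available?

Vanya ∩ Pablo: 10:00-10:15, 16:30-17:00, 17:30-18:30, 19:15-19:45.
Vanya ∩ Pablo ∩ Jonas: 16:30-17:00, 17:45-18:15.
Vanya ∩ Pablo ∩ Jonas ∩ Wendy: 16:30-17:00.
Vanya ∩ Pablo ∩ Jonas ∩ Wendy ∩ Sven: 16:30-17:00.
That's a single block of 30 minutes.

30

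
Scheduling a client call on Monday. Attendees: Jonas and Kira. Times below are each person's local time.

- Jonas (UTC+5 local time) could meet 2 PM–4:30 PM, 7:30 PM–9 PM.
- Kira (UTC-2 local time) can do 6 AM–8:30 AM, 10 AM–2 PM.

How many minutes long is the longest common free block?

90

Jonas in UTC: 09:00-11:30, 14:30-16:00 (subtract 5h to convert from UTC+5).
Kira in UTC: 08:00-10:30, 12:00-16:00 (add 2h to convert from UTC-2).
Jonas ∩ Kira: 09:00-10:30, 14:30-16:00.
The longest is 09:00-10:30 at 90 minutes.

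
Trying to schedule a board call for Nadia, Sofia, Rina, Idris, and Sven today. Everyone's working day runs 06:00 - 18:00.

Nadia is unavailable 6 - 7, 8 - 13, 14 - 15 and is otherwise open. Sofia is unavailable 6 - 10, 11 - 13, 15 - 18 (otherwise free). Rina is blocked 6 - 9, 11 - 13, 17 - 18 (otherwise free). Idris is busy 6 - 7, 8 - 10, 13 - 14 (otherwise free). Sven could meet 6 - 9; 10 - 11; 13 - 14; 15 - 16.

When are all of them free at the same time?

none

Nadia free: 07:00-08:00, 13:00-14:00, 15:00-18:00 (invert busy blocks within the working day).
Sofia free: 10:00-11:00, 13:00-15:00 (invert busy blocks within the working day).
Rina free: 09:00-11:00, 13:00-17:00 (invert busy blocks within the working day).
Idris free: 07:00-08:00, 10:00-13:00, 14:00-18:00 (invert busy blocks within the working day).
Sven free: 06:00-09:00, 10:00-11:00, 13:00-14:00, 15:00-16:00.
Nadia ∩ Sofia: 13:00-14:00.
Nadia ∩ Sofia ∩ Rina: 13:00-14:00.
Nadia ∩ Sofia ∩ Rina ∩ Idris: ∅.
Nadia ∩ Sofia ∩ Rina ∩ Idris ∩ Sven: ∅.
There is no time when everyone is free.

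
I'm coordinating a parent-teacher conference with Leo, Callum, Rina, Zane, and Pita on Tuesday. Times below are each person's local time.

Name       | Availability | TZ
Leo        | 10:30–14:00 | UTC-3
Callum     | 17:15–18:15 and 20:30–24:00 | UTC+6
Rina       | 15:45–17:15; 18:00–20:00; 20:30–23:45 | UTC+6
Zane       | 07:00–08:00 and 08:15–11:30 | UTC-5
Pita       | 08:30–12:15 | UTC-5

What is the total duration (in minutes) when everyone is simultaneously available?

120

Leo in UTC: 13:30-17:00 (add 3h to convert from UTC-3).
Callum in UTC: 11:15-12:15, 14:30-18:00 (subtract 6h to convert from UTC+6).
Rina in UTC: 09:45-11:15, 12:00-14:00, 14:30-17:45 (subtract 6h to convert from UTC+6).
Zane in UTC: 12:00-13:00, 13:15-16:30 (add 5h to convert from UTC-5).
Pita in UTC: 13:30-17:15 (add 5h to convert from UTC-5).
Leo ∩ Callum: 14:30-17:00.
Leo ∩ Callum ∩ Rina: 14:30-17:00.
Leo ∩ Callum ∩ Rina ∩ Zane: 14:30-16:30.
Leo ∩ Callum ∩ Rina ∩ Zane ∩ Pita: 14:30-16:30.
That's a single block of 120 minutes.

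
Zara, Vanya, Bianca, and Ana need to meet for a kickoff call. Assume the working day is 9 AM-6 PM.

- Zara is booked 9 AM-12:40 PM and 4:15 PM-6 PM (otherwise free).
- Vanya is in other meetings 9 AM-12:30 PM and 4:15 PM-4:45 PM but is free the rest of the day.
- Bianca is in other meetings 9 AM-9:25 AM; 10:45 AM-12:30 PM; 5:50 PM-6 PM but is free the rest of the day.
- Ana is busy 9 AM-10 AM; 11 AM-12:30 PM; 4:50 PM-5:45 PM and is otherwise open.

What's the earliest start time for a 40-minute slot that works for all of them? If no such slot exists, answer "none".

Zara free: 12:40-16:15 (invert busy blocks within the working day).
Vanya free: 12:30-16:15, 16:45-18:00 (invert busy blocks within the working day).
Bianca free: 09:25-10:45, 12:30-17:50 (invert busy blocks within the working day).
Ana free: 10:00-11:00, 12:30-16:50, 17:45-18:00 (invert busy blocks within the working day).
Zara ∩ Vanya: 12:40-16:15.
Zara ∩ Vanya ∩ Bianca: 12:40-16:15.
Zara ∩ Vanya ∩ Bianca ∩ Ana: 12:40-16:15.
So the common availability across everyone is 12:40-16:15.
The first common window of at least 40 minutes is 12:40-16:15, so the earliest start is 12:40.

12:40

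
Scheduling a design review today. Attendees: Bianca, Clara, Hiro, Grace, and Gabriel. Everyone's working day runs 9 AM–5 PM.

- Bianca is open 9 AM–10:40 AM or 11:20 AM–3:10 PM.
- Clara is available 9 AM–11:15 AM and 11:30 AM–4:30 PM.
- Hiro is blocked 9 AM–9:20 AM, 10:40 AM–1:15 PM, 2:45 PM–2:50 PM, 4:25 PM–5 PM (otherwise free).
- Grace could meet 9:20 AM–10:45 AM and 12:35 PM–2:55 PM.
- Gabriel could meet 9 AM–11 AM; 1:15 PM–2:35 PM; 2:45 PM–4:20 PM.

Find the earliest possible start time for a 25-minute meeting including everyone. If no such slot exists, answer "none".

Bianca free: 09:00-10:40, 11:20-15:10.
Clara free: 09:00-11:15, 11:30-16:30.
Hiro free: 09:20-10:40, 13:15-14:45, 14:50-16:25 (invert busy blocks within the working day).
Grace free: 09:20-10:45, 12:35-14:55.
Gabriel free: 09:00-11:00, 13:15-14:35, 14:45-16:20.
Bianca ∩ Clara: 09:00-10:40, 11:30-15:10.
Bianca ∩ Clara ∩ Hiro: 09:20-10:40, 13:15-14:45, 14:50-15:10.
Bianca ∩ Clara ∩ Hiro ∩ Grace: 09:20-10:40, 13:15-14:45, 14:50-14:55.
Bianca ∩ Clara ∩ Hiro ∩ Grace ∩ Gabriel: 09:20-10:40, 13:15-14:35, 14:50-14:55.
Those are the intersection windows.
The first common window of at least 25 minutes is 09:20-10:40, so the earliest start is 09:20.

09:20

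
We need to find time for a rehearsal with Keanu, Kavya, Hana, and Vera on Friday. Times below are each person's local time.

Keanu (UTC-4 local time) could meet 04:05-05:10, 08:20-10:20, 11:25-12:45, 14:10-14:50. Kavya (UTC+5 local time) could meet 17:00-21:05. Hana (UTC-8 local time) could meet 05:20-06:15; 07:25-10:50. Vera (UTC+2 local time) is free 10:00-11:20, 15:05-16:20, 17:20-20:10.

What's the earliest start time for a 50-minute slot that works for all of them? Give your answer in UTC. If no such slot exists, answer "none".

13:20

Keanu in UTC: 08:05-09:10, 12:20-14:20, 15:25-16:45, 18:10-18:50 (add 4h to convert from UTC-4).
Kavya in UTC: 12:00-16:05 (subtract 5h to convert from UTC+5).
Hana in UTC: 13:20-14:15, 15:25-18:50 (add 8h to convert from UTC-8).
Vera in UTC: 08:00-09:20, 13:05-14:20, 15:20-18:10 (subtract 2h to convert from UTC+2).
Keanu ∩ Kavya: 12:20-14:20, 15:25-16:05.
Keanu ∩ Kavya ∩ Hana: 13:20-14:15, 15:25-16:05.
Keanu ∩ Kavya ∩ Hana ∩ Vera: 13:20-14:15, 15:25-16:05.
The first common window of at least 50 minutes is 13:20-14:15, so the earliest start is 13:20.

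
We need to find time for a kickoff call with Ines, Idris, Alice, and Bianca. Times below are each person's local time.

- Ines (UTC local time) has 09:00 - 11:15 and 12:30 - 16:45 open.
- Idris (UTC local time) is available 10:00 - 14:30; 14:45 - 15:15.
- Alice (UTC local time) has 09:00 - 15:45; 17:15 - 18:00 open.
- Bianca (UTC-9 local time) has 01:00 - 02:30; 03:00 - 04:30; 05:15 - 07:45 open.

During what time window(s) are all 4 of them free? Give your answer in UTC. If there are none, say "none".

10:00-11:15, 12:30-13:30, 14:15-14:30, 14:45-15:15

Ines in UTC: 09:00-11:15, 12:30-16:45.
Idris in UTC: 10:00-14:30, 14:45-15:15.
Alice in UTC: 09:00-15:45, 17:15-18:00.
Bianca in UTC: 10:00-11:30, 12:00-13:30, 14:15-16:45 (add 9h to convert from UTC-9).
Ines ∩ Idris: 10:00-11:15, 12:30-14:30, 14:45-15:15.
Ines ∩ Idris ∩ Alice: 10:00-11:15, 12:30-14:30, 14:45-15:15.
Ines ∩ Idris ∩ Alice ∩ Bianca: 10:00-11:15, 12:30-13:30, 14:15-14:30, 14:45-15:15.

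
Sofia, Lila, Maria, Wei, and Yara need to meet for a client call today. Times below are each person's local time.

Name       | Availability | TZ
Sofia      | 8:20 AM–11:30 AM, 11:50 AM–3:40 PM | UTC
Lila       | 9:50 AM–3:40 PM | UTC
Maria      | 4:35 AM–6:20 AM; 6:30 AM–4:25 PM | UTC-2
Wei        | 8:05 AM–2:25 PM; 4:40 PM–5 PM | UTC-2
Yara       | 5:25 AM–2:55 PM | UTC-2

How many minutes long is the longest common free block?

230

Sofia in UTC: 08:20-11:30, 11:50-15:40.
Lila in UTC: 09:50-15:40.
Maria in UTC: 06:35-08:20, 08:30-18:25 (add 2h to convert from UTC-2).
Wei in UTC: 10:05-16:25, 18:40-19:00 (add 2h to convert from UTC-2).
Yara in UTC: 07:25-16:55 (add 2h to convert from UTC-2).
Sofia ∩ Lila: 09:50-11:30, 11:50-15:40.
Sofia ∩ Lila ∩ Maria: 09:50-11:30, 11:50-15:40.
Sofia ∩ Lila ∩ Maria ∩ Wei: 10:05-11:30, 11:50-15:40.
Sofia ∩ Lila ∩ Maria ∩ Wei ∩ Yara: 10:05-11:30, 11:50-15:40.
The longest is 11:50-15:40 at 230 minutes.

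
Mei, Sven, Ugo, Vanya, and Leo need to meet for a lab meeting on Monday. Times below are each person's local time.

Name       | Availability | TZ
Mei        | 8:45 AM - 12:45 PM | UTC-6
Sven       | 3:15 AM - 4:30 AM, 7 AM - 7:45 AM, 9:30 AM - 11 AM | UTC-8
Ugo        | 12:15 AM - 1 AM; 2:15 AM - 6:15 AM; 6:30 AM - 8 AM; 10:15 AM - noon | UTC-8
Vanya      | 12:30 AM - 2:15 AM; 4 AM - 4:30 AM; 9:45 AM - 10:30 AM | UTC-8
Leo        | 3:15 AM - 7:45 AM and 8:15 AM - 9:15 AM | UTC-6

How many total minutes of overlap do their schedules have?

Mei in UTC: 14:45-18:45 (add 6h to convert from UTC-6).
Sven in UTC: 11:15-12:30, 15:00-15:45, 17:30-19:00 (add 8h to convert from UTC-8).
Ugo in UTC: 08:15-09:00, 10:15-14:15, 14:30-16:00, 18:15-20:00 (add 8h to convert from UTC-8).
Vanya in UTC: 08:30-10:15, 12:00-12:30, 17:45-18:30 (add 8h to convert from UTC-8).
Leo in UTC: 09:15-13:45, 14:15-15:15 (add 6h to convert from UTC-6).
Mei ∩ Sven: 15:00-15:45, 17:30-18:45.
Mei ∩ Sven ∩ Ugo: 15:00-15:45, 18:15-18:45.
Mei ∩ Sven ∩ Ugo ∩ Vanya: 18:15-18:30.
Mei ∩ Sven ∩ Ugo ∩ Vanya ∩ Leo: ∅.
There is no time when everyone is free.
There is no common window, so the total is 0 minutes.

0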